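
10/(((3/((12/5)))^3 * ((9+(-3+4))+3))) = 128/325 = 0.39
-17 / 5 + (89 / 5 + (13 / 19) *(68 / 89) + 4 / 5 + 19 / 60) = 16.04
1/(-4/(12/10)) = -3/10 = -0.30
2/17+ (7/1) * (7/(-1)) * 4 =-3330/17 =-195.88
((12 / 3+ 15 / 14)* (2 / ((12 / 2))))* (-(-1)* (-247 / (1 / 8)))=-70148 / 21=-3340.38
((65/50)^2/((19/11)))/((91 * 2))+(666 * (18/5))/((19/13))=43636463/26600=1640.47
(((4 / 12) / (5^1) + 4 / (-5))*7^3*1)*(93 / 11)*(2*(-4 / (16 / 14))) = 74431 / 5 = 14886.20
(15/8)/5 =3/8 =0.38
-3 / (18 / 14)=-7 / 3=-2.33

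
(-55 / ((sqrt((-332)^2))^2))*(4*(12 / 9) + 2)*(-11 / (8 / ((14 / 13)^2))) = 326095 / 55883568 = 0.01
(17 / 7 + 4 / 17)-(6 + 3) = -754 / 119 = -6.34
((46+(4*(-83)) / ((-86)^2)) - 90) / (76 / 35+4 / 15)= -8551095 / 473344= -18.07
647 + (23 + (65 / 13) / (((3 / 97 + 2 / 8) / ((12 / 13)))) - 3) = 968419 / 1417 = 683.43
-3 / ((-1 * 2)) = 3 / 2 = 1.50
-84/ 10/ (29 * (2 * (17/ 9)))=-0.08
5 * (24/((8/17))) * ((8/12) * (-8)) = -1360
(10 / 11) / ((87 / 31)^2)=9610 / 83259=0.12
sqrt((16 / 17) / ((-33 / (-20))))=8 * sqrt(2805) / 561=0.76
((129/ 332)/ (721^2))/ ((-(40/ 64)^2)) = -2064/ 1078670075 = -0.00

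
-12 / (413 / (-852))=10224 / 413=24.76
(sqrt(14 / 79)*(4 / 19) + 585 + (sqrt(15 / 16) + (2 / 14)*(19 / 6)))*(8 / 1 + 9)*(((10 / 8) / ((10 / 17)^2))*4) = 4913*sqrt(1106) / 7505 + 4913*sqrt(15) / 80 + 120805757 / 840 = 144076.00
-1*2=-2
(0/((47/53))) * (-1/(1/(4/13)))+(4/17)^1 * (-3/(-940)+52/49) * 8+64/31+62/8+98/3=3239420617/72820860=44.48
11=11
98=98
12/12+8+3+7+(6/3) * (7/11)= 223/11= 20.27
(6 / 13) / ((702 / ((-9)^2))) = 9 / 169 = 0.05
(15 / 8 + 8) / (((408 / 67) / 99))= 174669 / 1088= 160.54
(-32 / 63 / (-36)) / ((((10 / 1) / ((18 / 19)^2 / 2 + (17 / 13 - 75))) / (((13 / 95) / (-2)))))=687464 / 97226325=0.01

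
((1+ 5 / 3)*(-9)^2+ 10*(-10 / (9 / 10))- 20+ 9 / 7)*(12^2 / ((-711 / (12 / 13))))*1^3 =-347456 / 21567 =-16.11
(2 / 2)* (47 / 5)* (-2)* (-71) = 6674 / 5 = 1334.80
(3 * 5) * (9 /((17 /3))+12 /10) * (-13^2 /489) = -40053 /2771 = -14.45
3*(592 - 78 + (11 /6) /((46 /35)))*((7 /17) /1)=995743 /1564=636.66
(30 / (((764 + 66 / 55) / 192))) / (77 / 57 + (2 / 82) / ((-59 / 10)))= 1985515200 / 355230709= 5.59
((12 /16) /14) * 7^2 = 2.62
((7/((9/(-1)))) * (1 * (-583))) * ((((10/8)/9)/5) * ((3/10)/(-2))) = -4081/2160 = -1.89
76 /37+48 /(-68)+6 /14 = 7823 /4403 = 1.78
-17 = -17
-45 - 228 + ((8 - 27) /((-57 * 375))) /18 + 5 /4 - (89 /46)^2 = -2951153471 /10712250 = -275.49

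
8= 8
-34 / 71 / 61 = -34 / 4331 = -0.01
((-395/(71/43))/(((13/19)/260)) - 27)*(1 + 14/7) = -19368651/71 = -272797.90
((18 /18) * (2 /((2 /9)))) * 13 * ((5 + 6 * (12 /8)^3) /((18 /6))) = 3939 /4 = 984.75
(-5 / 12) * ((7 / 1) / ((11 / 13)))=-455 / 132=-3.45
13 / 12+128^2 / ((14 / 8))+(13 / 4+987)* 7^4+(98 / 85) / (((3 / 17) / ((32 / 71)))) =17794761182 / 7455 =2386956.56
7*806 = 5642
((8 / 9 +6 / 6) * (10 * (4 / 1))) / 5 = 136 / 9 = 15.11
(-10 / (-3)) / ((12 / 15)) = 25 / 6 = 4.17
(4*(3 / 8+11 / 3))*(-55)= -5335 / 6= -889.17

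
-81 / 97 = -0.84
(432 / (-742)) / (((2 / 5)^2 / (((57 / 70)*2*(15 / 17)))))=-230850 / 44149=-5.23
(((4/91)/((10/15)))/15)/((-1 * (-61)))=2/27755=0.00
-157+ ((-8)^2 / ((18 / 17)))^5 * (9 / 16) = 2977654917187 / 6561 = 453841627.37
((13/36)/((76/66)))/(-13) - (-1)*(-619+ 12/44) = -618.75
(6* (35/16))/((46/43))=4515/368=12.27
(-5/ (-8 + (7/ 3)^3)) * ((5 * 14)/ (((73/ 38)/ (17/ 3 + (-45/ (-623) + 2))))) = -247334400/ 825119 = -299.76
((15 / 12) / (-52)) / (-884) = 0.00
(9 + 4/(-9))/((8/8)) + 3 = 104/9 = 11.56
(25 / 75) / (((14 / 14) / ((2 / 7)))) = 2 / 21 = 0.10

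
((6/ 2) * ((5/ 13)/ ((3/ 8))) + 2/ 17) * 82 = 261.95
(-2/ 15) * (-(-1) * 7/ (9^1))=-14/ 135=-0.10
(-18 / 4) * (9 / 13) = -81 / 26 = -3.12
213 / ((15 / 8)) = 568 / 5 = 113.60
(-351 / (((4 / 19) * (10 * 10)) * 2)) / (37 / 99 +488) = -660231 / 38679200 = -0.02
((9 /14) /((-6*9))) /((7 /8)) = -2 /147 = -0.01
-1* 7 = -7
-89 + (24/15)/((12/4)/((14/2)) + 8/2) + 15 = -11414/155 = -73.64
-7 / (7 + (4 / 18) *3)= -21 / 23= -0.91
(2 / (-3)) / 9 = -0.07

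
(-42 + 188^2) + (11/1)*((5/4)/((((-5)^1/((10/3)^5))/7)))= 6653386/243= 27380.19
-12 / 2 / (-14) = 3 / 7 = 0.43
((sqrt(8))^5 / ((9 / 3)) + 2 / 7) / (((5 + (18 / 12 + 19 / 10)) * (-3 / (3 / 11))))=-320 * sqrt(2) / 693-5 / 1617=-0.66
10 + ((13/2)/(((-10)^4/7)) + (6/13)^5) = 74447907663/7425860000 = 10.03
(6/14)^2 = 9/49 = 0.18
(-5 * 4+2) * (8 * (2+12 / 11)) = -4896 / 11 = -445.09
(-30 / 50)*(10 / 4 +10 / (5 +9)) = -27 / 14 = -1.93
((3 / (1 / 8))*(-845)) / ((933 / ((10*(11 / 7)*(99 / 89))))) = -73616400 / 193753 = -379.95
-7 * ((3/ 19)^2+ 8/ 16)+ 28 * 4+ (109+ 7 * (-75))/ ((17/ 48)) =-13087309/ 12274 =-1066.26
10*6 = 60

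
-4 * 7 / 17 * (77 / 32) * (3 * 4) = -1617 / 34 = -47.56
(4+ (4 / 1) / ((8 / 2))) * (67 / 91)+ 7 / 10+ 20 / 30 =13781 / 2730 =5.05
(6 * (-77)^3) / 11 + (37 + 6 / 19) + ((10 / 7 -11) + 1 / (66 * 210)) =-65569093901 / 263340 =-248990.26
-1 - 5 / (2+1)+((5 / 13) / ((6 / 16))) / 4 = -94 / 39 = -2.41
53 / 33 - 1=20 / 33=0.61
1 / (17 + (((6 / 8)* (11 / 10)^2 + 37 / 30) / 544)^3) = 278189309952000000 / 4729218286138786009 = 0.06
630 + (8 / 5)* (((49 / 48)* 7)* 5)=4123 / 6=687.17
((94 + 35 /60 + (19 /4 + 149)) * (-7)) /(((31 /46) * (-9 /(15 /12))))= 599725 /1674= 358.26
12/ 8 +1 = 5/ 2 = 2.50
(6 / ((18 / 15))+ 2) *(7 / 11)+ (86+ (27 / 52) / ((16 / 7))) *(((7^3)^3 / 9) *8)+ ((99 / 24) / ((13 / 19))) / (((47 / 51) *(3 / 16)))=1496719216969343 / 483912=3092957432.28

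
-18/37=-0.49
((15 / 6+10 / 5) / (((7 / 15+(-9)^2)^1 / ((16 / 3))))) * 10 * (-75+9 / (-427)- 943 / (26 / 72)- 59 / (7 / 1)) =-26926245000 / 3391661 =-7938.96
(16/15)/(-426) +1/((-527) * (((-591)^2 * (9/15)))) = -490858007/196035707655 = -0.00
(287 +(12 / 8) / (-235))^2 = 18194502769 / 220900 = 82365.34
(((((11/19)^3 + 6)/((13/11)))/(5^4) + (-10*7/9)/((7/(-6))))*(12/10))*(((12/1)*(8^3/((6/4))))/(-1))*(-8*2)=524947.49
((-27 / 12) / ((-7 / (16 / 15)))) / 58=6 / 1015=0.01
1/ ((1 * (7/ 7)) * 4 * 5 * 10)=1/ 200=0.00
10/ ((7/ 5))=50/ 7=7.14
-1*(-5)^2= -25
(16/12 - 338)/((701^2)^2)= -1010/724424828403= -0.00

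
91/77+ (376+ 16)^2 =153665.18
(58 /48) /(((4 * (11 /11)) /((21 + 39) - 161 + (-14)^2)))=2755 /96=28.70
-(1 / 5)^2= -1 / 25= -0.04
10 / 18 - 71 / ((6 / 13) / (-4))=5543 / 9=615.89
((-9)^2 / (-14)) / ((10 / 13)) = -1053 / 140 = -7.52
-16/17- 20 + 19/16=-5373/272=-19.75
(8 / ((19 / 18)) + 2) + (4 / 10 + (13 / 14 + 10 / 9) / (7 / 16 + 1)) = 1568972 / 137655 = 11.40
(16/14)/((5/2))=0.46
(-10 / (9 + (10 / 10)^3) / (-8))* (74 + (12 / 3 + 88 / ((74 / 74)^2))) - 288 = -1069 / 4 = -267.25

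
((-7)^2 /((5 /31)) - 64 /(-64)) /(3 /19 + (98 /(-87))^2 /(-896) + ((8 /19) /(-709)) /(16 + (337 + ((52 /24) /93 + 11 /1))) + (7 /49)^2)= 9898348508521200000 /5744326337812787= 1723.15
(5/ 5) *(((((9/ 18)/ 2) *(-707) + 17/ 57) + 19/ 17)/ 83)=-679595/ 321708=-2.11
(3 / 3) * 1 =1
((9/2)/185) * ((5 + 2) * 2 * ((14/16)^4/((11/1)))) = 151263/8335360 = 0.02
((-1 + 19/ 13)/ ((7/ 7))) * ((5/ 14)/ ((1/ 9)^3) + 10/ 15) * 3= 32889/ 91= 361.42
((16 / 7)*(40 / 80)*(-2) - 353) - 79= -3040 / 7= -434.29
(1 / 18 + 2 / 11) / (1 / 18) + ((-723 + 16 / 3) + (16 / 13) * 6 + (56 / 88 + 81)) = -267856 / 429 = -624.37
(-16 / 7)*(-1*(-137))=-2192 / 7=-313.14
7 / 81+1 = 88 / 81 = 1.09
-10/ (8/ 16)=-20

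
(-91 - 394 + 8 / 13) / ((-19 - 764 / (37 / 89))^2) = -8620593 / 61354183813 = -0.00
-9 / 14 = -0.64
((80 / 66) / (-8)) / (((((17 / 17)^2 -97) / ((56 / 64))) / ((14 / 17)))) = 245 / 215424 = 0.00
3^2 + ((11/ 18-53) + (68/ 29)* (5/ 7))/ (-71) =2520215/ 259434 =9.71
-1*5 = -5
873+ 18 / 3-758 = 121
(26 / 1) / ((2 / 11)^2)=786.50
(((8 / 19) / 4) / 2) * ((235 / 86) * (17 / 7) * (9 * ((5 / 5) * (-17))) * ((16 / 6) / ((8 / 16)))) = -1629960 / 5719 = -285.01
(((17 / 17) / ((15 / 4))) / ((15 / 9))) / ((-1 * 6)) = -2 / 75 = -0.03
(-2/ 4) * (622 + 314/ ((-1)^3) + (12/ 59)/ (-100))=-454297/ 2950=-154.00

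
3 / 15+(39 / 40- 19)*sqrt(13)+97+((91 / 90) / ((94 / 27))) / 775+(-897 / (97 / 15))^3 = -2668889.92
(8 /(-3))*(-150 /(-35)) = -80 /7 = -11.43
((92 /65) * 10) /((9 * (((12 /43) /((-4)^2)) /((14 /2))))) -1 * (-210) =295246 /351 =841.16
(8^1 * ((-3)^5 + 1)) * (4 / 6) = -3872 / 3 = -1290.67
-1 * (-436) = 436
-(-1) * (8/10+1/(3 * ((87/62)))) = 1354/1305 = 1.04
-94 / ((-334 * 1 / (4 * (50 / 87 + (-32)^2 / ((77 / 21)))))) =50349032 / 159819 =315.04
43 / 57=0.75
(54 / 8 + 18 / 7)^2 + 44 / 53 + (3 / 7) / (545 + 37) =353559141 / 4030544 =87.72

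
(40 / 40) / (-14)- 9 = -127 / 14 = -9.07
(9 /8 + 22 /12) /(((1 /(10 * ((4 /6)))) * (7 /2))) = 355 /63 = 5.63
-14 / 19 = -0.74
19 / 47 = 0.40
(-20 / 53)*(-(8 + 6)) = 280 / 53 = 5.28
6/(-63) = -2/21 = -0.10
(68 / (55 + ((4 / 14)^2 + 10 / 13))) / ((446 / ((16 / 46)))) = 173264 / 182474433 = 0.00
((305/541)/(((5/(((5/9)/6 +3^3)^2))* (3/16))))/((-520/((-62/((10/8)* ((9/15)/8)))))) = 129518008928/230717565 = 561.37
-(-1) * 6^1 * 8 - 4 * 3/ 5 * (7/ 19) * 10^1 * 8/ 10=3888/ 95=40.93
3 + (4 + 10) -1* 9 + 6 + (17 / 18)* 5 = 337 / 18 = 18.72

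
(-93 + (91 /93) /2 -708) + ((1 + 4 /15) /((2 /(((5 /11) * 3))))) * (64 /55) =-89968387 /112530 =-799.51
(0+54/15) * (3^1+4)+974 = 4996/5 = 999.20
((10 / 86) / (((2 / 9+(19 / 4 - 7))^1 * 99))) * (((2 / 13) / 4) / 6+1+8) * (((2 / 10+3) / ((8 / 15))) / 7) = -14050 / 3142139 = -0.00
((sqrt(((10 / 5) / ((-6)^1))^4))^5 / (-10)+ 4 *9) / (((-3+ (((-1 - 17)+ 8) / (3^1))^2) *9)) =0.49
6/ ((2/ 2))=6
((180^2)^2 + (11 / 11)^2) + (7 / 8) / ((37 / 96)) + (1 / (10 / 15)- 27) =77682238355 / 74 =1049759977.77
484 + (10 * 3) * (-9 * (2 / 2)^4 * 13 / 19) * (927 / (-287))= 5893022 / 5453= 1080.69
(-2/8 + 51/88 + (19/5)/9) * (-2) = -2977/1980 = -1.50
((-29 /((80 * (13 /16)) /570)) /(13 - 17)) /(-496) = -1653 /12896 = -0.13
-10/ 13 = -0.77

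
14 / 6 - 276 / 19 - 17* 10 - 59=-13748 / 57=-241.19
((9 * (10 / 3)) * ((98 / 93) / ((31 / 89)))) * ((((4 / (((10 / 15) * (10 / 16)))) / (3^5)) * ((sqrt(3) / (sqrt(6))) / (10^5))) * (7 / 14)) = 4361 * sqrt(2) / 486506250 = 0.00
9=9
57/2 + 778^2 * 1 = 1210625/2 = 605312.50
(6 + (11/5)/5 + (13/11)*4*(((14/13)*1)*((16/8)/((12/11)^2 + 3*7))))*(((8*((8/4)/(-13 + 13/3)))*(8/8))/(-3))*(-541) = -400846376/174525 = -2296.78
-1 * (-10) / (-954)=-5 / 477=-0.01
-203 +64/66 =-202.03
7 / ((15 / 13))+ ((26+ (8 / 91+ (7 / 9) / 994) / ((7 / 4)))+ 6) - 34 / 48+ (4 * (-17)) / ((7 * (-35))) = 613602131 / 16281720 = 37.69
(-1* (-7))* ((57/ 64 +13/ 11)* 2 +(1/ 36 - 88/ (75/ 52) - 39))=-670.88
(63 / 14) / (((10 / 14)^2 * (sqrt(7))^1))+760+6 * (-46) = 63 * sqrt(7) / 50+484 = 487.33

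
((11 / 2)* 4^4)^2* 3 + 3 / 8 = 5947392.38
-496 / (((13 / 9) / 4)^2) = -642816 / 169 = -3803.64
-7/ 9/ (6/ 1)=-7/ 54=-0.13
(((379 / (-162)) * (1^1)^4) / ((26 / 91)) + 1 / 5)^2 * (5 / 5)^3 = 167469481 / 2624400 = 63.81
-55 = -55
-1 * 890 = -890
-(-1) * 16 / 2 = 8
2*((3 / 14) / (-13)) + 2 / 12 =73 / 546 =0.13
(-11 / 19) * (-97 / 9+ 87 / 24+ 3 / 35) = 195899 / 47880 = 4.09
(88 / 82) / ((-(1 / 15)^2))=-9900 / 41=-241.46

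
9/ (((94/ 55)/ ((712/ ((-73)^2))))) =176220/ 250463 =0.70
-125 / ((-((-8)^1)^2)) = 125 / 64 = 1.95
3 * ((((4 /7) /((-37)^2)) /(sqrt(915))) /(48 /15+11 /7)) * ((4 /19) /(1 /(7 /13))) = 112 * sqrt(915) /3444662741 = 0.00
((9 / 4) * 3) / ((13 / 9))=243 / 52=4.67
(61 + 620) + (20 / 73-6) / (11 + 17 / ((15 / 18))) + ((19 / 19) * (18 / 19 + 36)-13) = 153468924 / 217759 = 704.77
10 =10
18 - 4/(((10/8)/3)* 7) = 582/35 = 16.63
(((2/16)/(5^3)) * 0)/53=0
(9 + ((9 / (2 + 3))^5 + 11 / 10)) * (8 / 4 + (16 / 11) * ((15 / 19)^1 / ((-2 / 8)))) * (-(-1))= -49111433 / 653125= -75.19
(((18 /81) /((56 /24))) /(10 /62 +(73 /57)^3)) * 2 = 1913661 /22724611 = 0.08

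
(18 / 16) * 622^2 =870489 / 2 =435244.50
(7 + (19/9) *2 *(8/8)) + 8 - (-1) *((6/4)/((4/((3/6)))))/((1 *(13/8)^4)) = 4947965/257049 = 19.25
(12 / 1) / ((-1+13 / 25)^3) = -15625 / 144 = -108.51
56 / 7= 8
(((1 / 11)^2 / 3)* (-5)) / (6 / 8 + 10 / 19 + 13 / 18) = -1140 / 165407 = -0.01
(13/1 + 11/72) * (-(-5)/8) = 4735/576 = 8.22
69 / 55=1.25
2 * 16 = 32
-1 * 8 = -8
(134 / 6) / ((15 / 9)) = 67 / 5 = 13.40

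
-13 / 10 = -1.30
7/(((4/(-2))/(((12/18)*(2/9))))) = -14/27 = -0.52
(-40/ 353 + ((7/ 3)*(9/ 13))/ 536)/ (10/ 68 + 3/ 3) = -4612219/ 47964228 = -0.10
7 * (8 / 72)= 7 / 9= 0.78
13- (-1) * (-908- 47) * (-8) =7653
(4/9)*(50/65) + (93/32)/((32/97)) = 1096417/119808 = 9.15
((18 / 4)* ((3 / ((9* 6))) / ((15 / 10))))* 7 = 7 / 6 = 1.17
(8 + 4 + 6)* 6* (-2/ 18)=-12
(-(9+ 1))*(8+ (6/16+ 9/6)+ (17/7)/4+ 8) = -5175/28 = -184.82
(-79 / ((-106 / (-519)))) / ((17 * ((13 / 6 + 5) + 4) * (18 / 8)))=-54668 / 60367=-0.91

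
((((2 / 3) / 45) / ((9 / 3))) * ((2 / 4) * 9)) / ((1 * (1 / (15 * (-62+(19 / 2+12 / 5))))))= -167 / 10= -16.70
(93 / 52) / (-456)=-31 / 7904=-0.00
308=308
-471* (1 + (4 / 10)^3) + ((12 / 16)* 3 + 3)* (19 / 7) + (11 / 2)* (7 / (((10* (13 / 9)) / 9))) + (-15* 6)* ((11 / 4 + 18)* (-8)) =47050557 / 3250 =14477.09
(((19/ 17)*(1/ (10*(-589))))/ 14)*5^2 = -5/ 14756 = -0.00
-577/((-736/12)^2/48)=-15579/2116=-7.36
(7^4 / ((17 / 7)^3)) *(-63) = -51883209 / 4913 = -10560.39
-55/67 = -0.82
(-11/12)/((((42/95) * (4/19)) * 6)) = -19855/12096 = -1.64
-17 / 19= -0.89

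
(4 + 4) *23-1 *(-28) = 212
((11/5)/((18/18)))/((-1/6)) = -66/5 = -13.20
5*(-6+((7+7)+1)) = 45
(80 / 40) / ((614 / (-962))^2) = 462722 / 94249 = 4.91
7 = 7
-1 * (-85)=85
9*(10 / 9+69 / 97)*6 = 9546 / 97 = 98.41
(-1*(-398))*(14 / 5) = 5572 / 5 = 1114.40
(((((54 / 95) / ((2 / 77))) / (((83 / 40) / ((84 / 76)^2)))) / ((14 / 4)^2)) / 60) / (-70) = -3564 / 14232425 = -0.00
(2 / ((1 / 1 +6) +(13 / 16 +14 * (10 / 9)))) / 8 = 36 / 3365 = 0.01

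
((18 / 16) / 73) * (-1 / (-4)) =9 / 2336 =0.00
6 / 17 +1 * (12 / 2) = 108 / 17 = 6.35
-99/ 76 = -1.30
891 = 891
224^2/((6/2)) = 50176/3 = 16725.33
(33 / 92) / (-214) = -33 / 19688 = -0.00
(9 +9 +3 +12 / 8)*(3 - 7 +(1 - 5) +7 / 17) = -5805 / 34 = -170.74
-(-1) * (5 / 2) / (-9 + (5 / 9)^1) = -45 / 152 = -0.30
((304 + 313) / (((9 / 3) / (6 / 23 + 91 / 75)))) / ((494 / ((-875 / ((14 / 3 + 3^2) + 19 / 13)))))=-10983217 / 309396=-35.50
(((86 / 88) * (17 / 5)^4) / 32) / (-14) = -0.29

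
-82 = -82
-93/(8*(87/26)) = -403/116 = -3.47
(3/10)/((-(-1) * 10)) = 3/100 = 0.03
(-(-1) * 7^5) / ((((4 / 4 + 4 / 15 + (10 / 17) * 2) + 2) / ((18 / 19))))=77144130 / 21527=3583.60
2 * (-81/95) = -162/95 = -1.71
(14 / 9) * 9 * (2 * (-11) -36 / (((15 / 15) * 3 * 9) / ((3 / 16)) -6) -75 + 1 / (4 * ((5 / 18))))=-1349.05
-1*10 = -10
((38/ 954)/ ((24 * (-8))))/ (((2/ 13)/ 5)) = -1235/ 183168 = -0.01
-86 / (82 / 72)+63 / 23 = -68625 / 943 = -72.77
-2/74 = -1/37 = -0.03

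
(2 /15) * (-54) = -36 /5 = -7.20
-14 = -14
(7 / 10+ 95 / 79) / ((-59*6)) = -501 / 93220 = -0.01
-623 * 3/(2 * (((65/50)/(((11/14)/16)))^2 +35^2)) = -807675/1664446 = -0.49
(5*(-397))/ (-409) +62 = 27343/ 409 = 66.85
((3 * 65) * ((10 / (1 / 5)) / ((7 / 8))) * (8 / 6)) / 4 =26000 / 7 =3714.29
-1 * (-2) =2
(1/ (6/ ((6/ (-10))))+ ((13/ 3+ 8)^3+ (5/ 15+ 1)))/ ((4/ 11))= 5575493/ 1080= 5162.49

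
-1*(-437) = 437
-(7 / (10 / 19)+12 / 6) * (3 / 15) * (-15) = 45.90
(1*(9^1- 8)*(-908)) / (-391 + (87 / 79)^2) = 2833414 / 1216331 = 2.33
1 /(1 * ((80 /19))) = 19 /80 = 0.24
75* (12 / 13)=900 / 13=69.23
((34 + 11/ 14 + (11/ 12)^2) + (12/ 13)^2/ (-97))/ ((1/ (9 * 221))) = 10005245807/ 141232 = 70842.63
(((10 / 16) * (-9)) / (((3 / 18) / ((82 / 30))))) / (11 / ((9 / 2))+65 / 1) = -3321 / 2428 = -1.37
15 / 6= 5 / 2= 2.50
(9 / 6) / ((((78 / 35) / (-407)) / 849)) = -12094005 / 52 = -232577.02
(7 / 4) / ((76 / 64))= 28 / 19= 1.47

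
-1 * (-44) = 44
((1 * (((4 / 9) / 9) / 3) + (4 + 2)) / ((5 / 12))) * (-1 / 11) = -5848 / 4455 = -1.31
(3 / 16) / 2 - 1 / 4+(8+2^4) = 763 / 32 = 23.84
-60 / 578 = -0.10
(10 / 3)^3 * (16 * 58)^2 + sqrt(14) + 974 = sqrt(14) + 861210298 / 27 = 31896681.45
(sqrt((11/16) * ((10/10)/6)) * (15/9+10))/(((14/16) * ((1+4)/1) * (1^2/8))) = 8 * sqrt(66)/9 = 7.22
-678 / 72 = -113 / 12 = -9.42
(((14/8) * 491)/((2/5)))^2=295324225/64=4614441.02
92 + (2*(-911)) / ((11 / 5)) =-8098 / 11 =-736.18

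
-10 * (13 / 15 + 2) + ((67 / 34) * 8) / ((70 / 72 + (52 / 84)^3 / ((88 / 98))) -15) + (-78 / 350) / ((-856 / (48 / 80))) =-65171519184557 / 2186090571000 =-29.81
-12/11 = -1.09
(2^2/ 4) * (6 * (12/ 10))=36/ 5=7.20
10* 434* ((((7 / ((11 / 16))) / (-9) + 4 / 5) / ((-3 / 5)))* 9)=711760 / 33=21568.48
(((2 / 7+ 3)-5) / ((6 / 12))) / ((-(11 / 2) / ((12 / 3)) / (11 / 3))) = 64 / 7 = 9.14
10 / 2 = 5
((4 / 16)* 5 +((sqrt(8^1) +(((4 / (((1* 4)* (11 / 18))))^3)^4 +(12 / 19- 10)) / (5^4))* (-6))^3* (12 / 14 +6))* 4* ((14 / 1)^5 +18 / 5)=-397927820074443424586997020222154376858656768* sqrt(2) / 6944831046809663291388622267578125- 80728162898647486514751503712137491676569353060563579955802126 / 1811780432647362799385479363475069944118277587890625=-125589562832.22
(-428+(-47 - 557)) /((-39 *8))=43 /13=3.31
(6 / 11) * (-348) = -189.82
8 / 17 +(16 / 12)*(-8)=-520 / 51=-10.20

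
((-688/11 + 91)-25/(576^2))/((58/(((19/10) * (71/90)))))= 140087731937/190505779200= 0.74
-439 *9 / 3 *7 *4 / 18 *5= -30730 / 3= -10243.33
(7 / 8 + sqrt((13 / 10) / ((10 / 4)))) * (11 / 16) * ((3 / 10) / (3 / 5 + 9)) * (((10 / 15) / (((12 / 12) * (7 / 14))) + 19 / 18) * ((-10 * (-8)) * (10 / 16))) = 2365 * sqrt(13) / 4608 + 82775 / 36864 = 4.10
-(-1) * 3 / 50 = 3 / 50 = 0.06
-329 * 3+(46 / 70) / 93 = -3212662 / 3255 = -986.99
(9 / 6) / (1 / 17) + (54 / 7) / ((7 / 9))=3471 / 98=35.42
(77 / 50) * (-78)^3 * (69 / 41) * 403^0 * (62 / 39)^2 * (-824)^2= -2163227606572032 / 1025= -2110465957631.25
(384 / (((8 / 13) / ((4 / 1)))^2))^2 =263218176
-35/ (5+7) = -35/ 12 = -2.92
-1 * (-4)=4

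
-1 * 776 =-776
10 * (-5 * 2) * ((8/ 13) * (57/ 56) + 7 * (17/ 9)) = -1134200/ 819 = -1384.86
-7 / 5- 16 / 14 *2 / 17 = -913 / 595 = -1.53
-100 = -100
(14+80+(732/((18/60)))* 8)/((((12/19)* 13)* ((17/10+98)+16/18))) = 2794995/117689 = 23.75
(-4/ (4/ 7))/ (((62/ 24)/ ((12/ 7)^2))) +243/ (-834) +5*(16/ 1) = 4328119/ 60326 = 71.75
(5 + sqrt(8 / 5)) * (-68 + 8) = -300 - 24 * sqrt(10) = -375.89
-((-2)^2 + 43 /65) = -303 /65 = -4.66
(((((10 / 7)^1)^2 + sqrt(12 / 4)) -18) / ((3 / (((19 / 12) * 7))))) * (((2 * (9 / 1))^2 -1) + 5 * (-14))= -1879537 / 126 + 33649 * sqrt(3) / 36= -13298.02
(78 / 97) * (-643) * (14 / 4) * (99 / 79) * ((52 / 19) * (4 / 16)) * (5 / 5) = -225918693 / 145597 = -1551.67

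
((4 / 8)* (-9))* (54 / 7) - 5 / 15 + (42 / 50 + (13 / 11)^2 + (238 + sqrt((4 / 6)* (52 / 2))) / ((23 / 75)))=756.85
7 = 7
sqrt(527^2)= 527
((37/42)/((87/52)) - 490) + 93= -724357/1827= -396.47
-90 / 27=-10 / 3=-3.33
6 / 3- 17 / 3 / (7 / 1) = 25 / 21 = 1.19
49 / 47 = 1.04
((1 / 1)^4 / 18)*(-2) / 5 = -1 / 45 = -0.02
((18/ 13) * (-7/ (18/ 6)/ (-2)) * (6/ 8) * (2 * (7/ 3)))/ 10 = 0.57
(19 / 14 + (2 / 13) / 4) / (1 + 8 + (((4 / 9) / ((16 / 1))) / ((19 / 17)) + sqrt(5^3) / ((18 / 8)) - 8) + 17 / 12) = -7253478 / 39872105 + 6601968 * sqrt(5) / 39872105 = 0.19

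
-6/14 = -3/7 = -0.43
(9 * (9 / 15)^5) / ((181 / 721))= 1576827 / 565625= 2.79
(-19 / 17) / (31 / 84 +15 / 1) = -1596 / 21947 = -0.07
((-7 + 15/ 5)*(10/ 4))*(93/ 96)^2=-9.38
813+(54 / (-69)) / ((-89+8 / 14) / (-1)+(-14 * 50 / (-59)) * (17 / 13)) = 812.99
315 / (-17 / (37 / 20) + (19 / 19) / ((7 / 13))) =-9065 / 211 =-42.96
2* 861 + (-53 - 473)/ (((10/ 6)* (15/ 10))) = 1511.60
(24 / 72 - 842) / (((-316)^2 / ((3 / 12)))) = -2525 / 1198272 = -0.00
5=5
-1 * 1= -1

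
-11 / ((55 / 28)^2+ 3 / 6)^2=-6761216 / 11675889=-0.58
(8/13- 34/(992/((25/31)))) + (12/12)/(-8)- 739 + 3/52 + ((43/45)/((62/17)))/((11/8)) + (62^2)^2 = 1461965014250627/98944560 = 14775597.71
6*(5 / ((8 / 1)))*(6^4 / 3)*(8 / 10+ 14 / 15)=2808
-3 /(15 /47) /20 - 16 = -1647 /100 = -16.47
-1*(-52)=52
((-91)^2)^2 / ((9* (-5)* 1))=-68574961 / 45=-1523888.02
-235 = -235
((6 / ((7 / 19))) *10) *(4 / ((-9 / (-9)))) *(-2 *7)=-9120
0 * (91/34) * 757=0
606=606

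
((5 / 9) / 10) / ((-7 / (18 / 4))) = -1 / 28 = -0.04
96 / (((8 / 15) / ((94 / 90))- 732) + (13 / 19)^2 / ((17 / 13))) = -27690144 / 210886801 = -0.13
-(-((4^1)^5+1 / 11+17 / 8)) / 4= 90307 / 352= 256.55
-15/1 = -15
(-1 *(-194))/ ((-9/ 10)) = -1940/ 9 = -215.56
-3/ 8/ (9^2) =-1/ 216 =-0.00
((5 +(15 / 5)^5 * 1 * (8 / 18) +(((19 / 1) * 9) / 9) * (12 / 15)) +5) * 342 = 227772 / 5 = 45554.40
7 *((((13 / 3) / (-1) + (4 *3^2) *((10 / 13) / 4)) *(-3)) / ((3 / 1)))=-707 / 39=-18.13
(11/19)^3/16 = 1331/109744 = 0.01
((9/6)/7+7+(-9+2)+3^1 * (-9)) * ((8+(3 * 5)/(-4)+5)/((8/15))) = -208125/448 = -464.56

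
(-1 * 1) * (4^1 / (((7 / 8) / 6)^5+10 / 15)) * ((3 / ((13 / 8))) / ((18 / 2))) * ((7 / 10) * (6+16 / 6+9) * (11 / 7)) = -264090157056 / 11042597735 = -23.92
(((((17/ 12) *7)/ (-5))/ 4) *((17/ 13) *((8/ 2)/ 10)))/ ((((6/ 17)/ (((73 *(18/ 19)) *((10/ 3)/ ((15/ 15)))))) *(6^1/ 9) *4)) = -2510543/ 39520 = -63.53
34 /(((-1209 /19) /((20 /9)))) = -12920 /10881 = -1.19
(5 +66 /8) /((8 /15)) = 795 /32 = 24.84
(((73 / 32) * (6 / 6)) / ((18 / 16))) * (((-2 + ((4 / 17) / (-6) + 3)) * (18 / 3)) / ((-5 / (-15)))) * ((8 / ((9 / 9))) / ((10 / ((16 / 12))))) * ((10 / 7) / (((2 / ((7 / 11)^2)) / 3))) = 200312 / 6171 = 32.46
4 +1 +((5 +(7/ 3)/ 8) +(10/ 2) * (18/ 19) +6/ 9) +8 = 10805/ 456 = 23.70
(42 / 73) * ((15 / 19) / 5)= 126 / 1387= 0.09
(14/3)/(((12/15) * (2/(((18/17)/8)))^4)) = 76545/684204032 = 0.00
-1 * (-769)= 769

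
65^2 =4225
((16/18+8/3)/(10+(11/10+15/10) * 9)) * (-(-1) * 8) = 1280/1503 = 0.85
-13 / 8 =-1.62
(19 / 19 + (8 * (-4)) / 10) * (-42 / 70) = 33 / 25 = 1.32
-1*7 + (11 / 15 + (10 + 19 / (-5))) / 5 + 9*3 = 21.39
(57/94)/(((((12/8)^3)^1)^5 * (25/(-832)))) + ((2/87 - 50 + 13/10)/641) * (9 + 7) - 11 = -1280917973992393/104469967620675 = -12.26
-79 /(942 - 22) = -79 /920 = -0.09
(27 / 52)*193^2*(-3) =-3017169 / 52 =-58022.48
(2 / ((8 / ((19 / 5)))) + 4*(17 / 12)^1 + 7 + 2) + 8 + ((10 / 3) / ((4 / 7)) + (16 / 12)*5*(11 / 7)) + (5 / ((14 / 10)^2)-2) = 119003 / 2940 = 40.48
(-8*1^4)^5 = -32768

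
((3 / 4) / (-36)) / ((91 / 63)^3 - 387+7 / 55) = 13365 / 246253232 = 0.00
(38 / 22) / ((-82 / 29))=-551 / 902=-0.61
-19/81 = -0.23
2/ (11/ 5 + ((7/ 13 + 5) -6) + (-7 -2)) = -65/ 236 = -0.28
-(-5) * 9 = 45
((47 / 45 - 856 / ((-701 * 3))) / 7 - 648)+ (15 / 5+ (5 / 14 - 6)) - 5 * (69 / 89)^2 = -2285834755501 / 3498151230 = -653.44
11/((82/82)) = 11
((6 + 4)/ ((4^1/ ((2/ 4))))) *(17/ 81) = 85/ 324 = 0.26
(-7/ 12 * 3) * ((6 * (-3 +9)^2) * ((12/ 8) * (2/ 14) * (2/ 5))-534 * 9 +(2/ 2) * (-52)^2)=36461/ 10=3646.10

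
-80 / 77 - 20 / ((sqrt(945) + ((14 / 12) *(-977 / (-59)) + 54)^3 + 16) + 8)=-24461905330580535441520040240 / 23543434084695949985169886277 + 118078498653269760 *sqrt(105) / 305758884216830519287920601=-1.04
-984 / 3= -328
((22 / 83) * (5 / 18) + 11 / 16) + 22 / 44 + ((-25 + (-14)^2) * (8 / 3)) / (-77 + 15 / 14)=-60278969 / 12704976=-4.74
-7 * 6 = -42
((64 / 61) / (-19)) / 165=-64 / 191235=-0.00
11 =11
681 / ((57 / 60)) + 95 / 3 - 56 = 39473 / 57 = 692.51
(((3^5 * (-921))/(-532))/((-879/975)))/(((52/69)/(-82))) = 15828467175/311752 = 50772.62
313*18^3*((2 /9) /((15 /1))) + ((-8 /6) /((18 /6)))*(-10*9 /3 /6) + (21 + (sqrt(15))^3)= 15*sqrt(15) + 1217989 /45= 27124.52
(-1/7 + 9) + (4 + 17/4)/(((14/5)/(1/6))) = 1047/112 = 9.35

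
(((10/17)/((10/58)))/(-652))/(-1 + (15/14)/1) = -203/2771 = -0.07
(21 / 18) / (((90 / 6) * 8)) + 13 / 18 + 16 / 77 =52099 / 55440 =0.94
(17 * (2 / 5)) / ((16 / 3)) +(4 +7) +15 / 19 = 9929 / 760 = 13.06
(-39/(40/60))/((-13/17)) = 76.50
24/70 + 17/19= 823/665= 1.24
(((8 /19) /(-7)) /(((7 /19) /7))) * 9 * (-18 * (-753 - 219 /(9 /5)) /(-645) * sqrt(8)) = 755712 * sqrt(2) /1505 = 710.13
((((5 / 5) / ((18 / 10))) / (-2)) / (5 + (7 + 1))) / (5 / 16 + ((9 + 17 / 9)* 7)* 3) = -40 / 428649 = -0.00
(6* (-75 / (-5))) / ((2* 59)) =45 / 59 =0.76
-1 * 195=-195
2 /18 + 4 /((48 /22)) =35 /18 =1.94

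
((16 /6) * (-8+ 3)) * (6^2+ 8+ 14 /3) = -5840 /9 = -648.89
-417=-417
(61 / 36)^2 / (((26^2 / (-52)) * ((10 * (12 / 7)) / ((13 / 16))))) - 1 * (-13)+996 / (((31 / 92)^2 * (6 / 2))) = 7023360189953 / 2391275520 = 2937.08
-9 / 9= -1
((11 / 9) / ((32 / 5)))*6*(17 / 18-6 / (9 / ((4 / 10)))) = 671 / 864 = 0.78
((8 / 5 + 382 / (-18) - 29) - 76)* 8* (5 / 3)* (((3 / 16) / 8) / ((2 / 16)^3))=-179456 / 9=-19939.56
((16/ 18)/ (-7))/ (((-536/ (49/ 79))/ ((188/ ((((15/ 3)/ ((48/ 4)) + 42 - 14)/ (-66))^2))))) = 758016/ 5086573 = 0.15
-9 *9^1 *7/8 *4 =-567/2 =-283.50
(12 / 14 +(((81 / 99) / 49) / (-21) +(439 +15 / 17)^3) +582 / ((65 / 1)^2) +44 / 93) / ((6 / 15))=619944565070505647549 / 2913420840330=212789225.81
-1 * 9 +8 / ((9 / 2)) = -65 / 9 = -7.22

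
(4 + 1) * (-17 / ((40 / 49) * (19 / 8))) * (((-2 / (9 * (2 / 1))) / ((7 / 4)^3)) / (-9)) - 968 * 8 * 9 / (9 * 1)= -83427200 / 10773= -7744.10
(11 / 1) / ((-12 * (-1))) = 11 / 12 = 0.92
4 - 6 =-2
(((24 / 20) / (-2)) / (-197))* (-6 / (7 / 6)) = -108 / 6895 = -0.02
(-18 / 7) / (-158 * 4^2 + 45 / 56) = 0.00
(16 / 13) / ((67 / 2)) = 32 / 871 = 0.04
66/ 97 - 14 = -1292/ 97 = -13.32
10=10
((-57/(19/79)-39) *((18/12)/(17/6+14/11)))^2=746600976/73441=10166.00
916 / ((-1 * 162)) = -458 / 81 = -5.65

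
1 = 1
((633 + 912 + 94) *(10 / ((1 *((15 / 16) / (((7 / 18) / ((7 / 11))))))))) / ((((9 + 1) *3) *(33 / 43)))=563816 / 1215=464.05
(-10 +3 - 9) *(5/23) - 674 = -15582/23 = -677.48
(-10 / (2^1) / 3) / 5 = -1 / 3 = -0.33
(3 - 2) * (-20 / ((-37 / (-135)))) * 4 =-10800 / 37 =-291.89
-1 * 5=-5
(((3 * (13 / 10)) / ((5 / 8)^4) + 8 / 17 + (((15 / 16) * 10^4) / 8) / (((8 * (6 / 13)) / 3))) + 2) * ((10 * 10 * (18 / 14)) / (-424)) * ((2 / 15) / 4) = -19995632541 / 2018240000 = -9.91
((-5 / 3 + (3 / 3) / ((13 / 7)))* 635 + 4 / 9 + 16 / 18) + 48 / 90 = -139336 / 195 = -714.54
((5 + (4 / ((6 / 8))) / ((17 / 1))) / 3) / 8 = 271 / 1224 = 0.22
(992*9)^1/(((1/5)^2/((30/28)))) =1674000/7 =239142.86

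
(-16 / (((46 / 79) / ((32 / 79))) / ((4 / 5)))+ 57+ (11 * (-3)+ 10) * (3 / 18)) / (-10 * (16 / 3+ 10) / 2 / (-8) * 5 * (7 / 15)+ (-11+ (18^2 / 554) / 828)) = 50759142 / 13029505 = 3.90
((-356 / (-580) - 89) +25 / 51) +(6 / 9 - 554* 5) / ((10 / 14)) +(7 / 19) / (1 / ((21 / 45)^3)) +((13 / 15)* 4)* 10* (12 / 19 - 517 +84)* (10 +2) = -5811538639532 / 31613625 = -183830.19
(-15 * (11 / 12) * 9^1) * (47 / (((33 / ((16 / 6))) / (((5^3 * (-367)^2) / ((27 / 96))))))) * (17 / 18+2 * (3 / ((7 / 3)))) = -56087193380000 / 567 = -98919212310.41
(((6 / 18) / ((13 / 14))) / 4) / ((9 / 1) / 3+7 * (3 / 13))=7 / 360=0.02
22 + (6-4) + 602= 626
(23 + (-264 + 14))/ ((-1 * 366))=227/ 366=0.62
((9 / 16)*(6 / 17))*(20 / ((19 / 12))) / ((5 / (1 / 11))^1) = 162 / 3553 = 0.05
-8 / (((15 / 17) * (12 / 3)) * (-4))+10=317 / 30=10.57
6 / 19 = 0.32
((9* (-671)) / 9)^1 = -671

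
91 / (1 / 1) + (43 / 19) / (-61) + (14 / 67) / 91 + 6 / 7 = 648855482 / 7066423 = 91.82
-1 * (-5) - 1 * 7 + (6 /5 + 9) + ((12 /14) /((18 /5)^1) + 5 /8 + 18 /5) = 10637 /840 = 12.66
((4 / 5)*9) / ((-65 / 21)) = -756 / 325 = -2.33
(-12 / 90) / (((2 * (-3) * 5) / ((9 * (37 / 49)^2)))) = 1369 / 60025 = 0.02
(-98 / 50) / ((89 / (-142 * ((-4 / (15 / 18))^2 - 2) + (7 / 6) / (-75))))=65878687 / 1001250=65.80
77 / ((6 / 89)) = 6853 / 6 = 1142.17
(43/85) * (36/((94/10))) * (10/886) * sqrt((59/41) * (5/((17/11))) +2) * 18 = 139320 * sqrt(3233383)/246708029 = 1.02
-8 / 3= -2.67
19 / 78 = 0.24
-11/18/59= -11/1062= -0.01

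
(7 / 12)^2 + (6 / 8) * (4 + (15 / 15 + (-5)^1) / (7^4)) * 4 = 4264849 / 345744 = 12.34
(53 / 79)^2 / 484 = 2809 / 3020644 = 0.00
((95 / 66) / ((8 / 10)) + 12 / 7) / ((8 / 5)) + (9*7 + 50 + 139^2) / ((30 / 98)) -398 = 4663509013 / 73920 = 63088.60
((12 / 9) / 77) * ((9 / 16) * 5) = 15 / 308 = 0.05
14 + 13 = 27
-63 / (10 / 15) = -189 / 2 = -94.50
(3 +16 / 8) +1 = 6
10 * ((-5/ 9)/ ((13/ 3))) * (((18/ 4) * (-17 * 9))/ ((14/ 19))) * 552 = 60174900/ 91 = 661262.64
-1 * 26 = -26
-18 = -18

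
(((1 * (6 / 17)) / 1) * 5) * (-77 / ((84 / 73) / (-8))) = 16060 / 17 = 944.71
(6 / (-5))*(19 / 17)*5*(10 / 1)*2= -2280 / 17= -134.12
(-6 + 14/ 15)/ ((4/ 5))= -19/ 3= -6.33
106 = 106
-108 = -108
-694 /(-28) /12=347 /168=2.07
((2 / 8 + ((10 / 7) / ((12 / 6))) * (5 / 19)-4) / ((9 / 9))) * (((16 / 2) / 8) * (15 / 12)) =-9475 / 2128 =-4.45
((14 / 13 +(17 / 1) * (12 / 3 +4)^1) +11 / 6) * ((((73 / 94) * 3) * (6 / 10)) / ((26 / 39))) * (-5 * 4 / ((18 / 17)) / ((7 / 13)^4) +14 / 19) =-1818197998408 / 27873209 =-65231.03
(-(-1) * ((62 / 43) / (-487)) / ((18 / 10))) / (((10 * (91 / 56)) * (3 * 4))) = -62 / 7350291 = -0.00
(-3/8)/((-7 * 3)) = 1/56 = 0.02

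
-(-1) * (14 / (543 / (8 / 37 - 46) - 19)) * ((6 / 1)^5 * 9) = -1659740544 / 52277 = -31748.96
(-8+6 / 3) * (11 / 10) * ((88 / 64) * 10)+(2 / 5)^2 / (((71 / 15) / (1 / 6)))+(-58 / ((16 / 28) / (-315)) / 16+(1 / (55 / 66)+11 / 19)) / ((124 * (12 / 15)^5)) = -1137944854539 / 27406499840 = -41.52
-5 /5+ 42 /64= -11 /32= -0.34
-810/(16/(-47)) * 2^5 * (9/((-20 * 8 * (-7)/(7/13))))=34263/104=329.45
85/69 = 1.23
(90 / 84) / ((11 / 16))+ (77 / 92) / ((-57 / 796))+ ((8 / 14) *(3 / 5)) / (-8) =-10268773 / 1009470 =-10.17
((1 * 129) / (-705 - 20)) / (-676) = 129 / 490100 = 0.00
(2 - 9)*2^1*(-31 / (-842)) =-217 / 421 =-0.52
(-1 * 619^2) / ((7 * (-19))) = 383161 / 133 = 2880.91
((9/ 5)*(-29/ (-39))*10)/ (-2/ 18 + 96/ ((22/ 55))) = 0.06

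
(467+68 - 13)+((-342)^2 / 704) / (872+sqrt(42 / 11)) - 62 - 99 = 6042126673 / 16728364 - 29241 * sqrt(462) / 1472096032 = 361.19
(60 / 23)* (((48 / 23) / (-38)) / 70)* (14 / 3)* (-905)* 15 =1303200 / 10051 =129.66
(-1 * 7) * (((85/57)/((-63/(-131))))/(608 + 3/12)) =-44540/1248129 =-0.04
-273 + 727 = 454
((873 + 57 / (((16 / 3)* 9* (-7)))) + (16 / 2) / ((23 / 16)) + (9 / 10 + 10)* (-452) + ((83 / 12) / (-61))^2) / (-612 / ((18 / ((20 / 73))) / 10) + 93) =31868632126967 / 1186180380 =26866.60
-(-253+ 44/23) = 5775/23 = 251.09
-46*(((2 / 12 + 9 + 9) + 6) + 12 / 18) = -1142.33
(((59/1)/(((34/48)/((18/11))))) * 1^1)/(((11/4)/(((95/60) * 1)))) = 161424/2057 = 78.48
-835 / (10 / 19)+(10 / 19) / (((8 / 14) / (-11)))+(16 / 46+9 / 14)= -9762131 / 6118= -1595.64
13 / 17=0.76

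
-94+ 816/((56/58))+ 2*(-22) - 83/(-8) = 40181/56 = 717.52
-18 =-18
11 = 11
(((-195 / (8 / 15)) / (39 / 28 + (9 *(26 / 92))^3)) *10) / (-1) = 63876750 / 311803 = 204.86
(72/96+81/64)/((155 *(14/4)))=129/34720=0.00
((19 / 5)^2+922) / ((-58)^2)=0.28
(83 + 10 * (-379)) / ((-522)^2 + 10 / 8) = -14828 / 1089941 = -0.01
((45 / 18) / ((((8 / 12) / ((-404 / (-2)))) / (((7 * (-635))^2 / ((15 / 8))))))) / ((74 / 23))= 91795784150 / 37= 2480967139.19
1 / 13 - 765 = -9944 / 13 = -764.92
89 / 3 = 29.67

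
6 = 6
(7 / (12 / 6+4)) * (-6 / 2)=-7 / 2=-3.50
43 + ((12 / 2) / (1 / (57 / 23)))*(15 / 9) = 1559 / 23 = 67.78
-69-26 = -95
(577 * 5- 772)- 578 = 1535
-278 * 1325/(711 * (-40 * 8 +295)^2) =-14734/17775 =-0.83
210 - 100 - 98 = 12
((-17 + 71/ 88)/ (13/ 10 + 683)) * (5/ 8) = -11875/ 802912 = -0.01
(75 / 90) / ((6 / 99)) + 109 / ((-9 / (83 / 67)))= -1.25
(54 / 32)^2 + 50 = 13529 / 256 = 52.85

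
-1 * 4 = -4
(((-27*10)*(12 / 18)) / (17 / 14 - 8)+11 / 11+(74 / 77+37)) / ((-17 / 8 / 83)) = -63616512 / 24871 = -2557.86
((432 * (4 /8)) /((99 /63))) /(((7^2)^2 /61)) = 3.49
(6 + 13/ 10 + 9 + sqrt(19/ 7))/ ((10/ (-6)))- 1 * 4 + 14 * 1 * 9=5611/ 50- 3 * sqrt(133)/ 35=111.23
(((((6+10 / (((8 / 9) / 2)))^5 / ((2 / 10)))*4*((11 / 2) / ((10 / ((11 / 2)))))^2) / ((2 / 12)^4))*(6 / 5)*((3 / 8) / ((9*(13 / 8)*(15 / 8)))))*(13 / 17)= 55965431053.29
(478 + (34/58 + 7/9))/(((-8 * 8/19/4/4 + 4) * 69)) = 1188583/648324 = 1.83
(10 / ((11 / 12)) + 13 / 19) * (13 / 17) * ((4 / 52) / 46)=2423 / 163438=0.01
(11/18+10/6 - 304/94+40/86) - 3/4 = -90301/72756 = -1.24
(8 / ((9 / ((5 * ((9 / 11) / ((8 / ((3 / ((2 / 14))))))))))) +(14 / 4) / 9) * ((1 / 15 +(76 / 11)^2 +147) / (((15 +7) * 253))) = 347732161 / 1000126710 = 0.35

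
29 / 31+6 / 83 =1.01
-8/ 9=-0.89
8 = 8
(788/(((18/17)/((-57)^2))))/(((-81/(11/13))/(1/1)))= -26597758/1053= -25259.03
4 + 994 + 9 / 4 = 4001 / 4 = 1000.25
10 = 10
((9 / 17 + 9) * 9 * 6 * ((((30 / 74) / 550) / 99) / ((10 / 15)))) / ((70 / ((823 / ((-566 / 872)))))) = -392378418 / 3769298225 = -0.10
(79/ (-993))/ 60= -79/ 59580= -0.00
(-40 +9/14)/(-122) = 0.32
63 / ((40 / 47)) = 74.02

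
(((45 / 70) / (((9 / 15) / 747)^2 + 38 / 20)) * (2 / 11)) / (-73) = -27900450 / 33108235237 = -0.00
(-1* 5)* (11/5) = -11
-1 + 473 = 472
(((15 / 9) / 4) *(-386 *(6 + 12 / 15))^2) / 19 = 43059844 / 285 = 151087.17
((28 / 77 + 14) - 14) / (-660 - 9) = -4 / 7359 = -0.00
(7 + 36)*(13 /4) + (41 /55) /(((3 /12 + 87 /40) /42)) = 152.66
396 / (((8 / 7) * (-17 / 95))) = -65835 / 34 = -1936.32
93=93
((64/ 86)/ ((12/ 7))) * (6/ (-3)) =-112/ 129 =-0.87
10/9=1.11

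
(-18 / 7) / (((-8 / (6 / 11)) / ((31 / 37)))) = 837 / 5698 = 0.15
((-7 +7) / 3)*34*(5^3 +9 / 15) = 0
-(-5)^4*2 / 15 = -250 / 3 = -83.33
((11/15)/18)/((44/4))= 1/270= 0.00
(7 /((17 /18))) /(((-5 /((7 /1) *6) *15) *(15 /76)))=-44688 /2125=-21.03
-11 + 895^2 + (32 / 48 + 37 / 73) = 801015.17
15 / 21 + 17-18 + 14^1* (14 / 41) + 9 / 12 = 6021 / 1148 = 5.24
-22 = -22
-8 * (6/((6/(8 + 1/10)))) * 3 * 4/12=-324/5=-64.80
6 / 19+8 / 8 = 25 / 19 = 1.32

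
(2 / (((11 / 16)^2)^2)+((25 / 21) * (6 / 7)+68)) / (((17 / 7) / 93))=5202270270 / 1742279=2985.90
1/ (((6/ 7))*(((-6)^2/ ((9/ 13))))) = 7/ 312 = 0.02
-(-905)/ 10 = 181/ 2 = 90.50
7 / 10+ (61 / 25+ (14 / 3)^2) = 24.92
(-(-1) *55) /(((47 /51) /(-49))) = -137445 /47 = -2924.36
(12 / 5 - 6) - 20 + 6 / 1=-88 / 5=-17.60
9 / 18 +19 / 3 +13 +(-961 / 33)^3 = -1773581861 / 71874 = -24676.26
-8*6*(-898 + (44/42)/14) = 2111920/49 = 43100.41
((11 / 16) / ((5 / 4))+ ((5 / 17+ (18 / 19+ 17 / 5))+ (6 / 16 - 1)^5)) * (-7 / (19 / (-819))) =1546122616857 / 1005486080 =1537.69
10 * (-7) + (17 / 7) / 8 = -3903 / 56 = -69.70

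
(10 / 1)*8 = 80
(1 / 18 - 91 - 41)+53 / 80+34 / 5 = -89627 / 720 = -124.48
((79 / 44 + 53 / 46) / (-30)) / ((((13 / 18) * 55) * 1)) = -8949 / 3617900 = -0.00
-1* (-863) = 863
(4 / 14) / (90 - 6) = 1 / 294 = 0.00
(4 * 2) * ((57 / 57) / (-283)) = -8 / 283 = -0.03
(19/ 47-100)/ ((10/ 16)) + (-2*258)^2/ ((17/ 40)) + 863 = 2505617469/ 3995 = 627188.35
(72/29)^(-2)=0.16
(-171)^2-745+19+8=28523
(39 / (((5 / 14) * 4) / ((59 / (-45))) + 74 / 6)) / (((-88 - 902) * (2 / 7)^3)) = -1841567 / 12259280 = -0.15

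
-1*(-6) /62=3 /31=0.10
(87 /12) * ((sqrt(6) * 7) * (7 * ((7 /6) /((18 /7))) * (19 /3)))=1322951 * sqrt(6) /1296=2500.43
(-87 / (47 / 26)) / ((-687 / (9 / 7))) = 6786 / 75341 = 0.09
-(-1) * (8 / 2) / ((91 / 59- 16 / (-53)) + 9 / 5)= 31270 / 28489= 1.10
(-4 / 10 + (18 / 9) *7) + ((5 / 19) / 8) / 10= 20677 / 1520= 13.60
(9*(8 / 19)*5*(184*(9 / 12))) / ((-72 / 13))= -8970 / 19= -472.11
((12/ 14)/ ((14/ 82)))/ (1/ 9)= 2214/ 49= 45.18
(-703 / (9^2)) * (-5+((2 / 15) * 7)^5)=2291112853 / 61509375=37.25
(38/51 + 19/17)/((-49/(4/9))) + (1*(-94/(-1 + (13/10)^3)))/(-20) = 1670680/427329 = 3.91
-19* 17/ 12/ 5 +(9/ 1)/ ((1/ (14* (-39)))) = -295163/ 60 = -4919.38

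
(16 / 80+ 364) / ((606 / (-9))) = -5463 / 1010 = -5.41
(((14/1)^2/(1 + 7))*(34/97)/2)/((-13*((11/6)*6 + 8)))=-833/47918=-0.02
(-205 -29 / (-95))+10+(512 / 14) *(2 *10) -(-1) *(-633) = -64017 / 665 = -96.27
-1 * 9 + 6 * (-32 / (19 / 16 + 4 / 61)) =-198399 / 1223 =-162.22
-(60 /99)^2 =-400 /1089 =-0.37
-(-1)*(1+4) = 5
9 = 9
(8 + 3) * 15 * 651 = 107415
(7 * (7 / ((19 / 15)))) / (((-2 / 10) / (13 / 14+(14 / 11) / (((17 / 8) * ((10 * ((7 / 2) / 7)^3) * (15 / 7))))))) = -1583603 / 7106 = -222.85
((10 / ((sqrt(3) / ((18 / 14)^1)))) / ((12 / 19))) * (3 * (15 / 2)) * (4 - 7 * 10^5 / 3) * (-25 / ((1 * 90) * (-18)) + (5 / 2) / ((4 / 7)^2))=-1652912288875 * sqrt(3) / 6048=-473367735.58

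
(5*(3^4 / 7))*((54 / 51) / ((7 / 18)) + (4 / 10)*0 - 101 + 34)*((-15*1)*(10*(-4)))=-1858707000 / 833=-2231340.94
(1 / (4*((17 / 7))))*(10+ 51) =427 / 68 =6.28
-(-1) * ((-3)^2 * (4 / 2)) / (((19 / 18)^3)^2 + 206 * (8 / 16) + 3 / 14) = 4285540224 / 24903153007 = 0.17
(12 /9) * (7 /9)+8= 244 /27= 9.04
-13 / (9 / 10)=-130 / 9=-14.44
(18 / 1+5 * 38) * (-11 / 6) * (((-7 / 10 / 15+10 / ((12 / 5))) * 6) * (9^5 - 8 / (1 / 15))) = -13887443856 / 25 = -555497754.24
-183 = -183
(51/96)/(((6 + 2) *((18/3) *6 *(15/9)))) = 17/15360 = 0.00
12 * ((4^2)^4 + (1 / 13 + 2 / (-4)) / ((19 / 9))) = 786429.60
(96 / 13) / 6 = 16 / 13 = 1.23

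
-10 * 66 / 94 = -330 / 47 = -7.02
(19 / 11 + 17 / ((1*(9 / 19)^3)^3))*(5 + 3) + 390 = 484461717689522 / 4261625379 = 113680.03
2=2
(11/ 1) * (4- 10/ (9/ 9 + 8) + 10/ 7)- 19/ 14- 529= -60841/ 126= -482.87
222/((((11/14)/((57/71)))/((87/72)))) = 428127/1562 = 274.09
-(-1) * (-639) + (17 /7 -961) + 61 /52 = -581089 /364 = -1596.40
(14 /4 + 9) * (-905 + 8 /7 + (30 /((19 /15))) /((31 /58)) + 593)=-13737050 /4123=-3331.81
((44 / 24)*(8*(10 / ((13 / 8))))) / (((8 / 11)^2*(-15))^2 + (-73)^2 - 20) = 51536320 / 3067376091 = 0.02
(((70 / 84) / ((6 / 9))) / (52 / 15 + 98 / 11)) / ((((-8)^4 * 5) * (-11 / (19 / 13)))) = -285 / 434929664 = -0.00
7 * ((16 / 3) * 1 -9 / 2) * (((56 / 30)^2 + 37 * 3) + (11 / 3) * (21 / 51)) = 1552873 / 2295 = 676.63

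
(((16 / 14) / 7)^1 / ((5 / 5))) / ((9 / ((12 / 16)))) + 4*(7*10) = 41162 / 147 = 280.01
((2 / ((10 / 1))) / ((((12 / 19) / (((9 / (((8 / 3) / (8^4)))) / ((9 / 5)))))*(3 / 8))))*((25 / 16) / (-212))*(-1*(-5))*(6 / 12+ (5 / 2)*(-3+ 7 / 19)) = 77000 / 53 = 1452.83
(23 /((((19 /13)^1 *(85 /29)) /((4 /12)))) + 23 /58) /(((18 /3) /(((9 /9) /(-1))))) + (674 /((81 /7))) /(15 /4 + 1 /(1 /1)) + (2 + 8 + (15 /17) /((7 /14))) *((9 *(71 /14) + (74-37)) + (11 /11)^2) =105789643201 /106221780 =995.93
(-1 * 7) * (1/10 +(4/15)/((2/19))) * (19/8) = -10507/240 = -43.78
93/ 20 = 4.65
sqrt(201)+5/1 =5+sqrt(201) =19.18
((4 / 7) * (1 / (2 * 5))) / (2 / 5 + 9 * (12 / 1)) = 1 / 1897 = 0.00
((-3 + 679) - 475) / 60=67 / 20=3.35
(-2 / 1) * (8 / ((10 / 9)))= -72 / 5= -14.40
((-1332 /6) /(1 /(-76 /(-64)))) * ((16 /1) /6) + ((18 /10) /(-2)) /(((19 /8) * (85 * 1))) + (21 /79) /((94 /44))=-21074082943 /29982475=-702.88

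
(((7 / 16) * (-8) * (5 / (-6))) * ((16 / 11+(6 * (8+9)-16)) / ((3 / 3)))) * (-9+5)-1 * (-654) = -12088 / 33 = -366.30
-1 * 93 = -93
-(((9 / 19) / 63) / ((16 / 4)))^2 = -1 / 283024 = -0.00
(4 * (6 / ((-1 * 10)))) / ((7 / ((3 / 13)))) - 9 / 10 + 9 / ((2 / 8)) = 31869 / 910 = 35.02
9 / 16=0.56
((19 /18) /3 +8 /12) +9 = 541 /54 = 10.02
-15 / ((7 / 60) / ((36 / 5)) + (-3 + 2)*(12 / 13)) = 84240 / 5093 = 16.54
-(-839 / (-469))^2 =-703921 / 219961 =-3.20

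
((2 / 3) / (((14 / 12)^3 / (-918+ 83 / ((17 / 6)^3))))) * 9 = -5821898976 / 1685159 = -3454.81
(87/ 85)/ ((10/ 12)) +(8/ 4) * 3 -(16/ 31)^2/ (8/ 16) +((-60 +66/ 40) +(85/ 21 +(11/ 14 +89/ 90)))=-673886363/ 14703300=-45.83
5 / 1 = 5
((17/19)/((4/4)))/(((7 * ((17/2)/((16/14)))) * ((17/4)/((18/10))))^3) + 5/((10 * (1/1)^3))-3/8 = 396732824782183/3173850367667000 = 0.13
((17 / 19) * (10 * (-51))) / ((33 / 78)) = -225420 / 209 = -1078.56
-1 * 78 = -78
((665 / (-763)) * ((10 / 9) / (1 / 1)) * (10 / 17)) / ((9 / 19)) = -1.20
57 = 57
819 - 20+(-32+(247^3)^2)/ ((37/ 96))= 21799822255104475/ 37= 589184385273093.92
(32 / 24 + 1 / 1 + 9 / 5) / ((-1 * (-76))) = 31 / 570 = 0.05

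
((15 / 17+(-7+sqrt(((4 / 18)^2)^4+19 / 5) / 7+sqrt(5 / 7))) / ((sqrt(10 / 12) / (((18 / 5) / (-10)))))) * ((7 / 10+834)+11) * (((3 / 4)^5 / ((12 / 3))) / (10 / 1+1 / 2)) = -6165153 * sqrt(42) / 25088000 - 2819 * sqrt(4907333874) / 376320000+80146989 * sqrt(30) / 38080000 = 9.41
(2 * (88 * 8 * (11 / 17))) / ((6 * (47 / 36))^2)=557568 / 37553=14.85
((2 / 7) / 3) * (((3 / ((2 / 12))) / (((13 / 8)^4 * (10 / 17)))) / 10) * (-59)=-12324864 / 4998175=-2.47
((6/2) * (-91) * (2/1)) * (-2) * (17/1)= 18564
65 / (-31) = -65 / 31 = -2.10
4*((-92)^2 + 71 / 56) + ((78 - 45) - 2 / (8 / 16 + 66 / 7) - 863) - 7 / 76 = 2442559963 / 73948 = 33030.78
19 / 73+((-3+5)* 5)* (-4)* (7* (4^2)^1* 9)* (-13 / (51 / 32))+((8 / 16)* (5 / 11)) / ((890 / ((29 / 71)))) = 113479348854737 / 345042676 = 328884.97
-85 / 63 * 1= -85 / 63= -1.35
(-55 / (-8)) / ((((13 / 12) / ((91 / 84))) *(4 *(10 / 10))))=55 / 32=1.72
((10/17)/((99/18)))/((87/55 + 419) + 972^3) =25/214659747031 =0.00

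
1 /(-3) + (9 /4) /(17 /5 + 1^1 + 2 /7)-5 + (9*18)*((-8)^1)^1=-2560079 /1968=-1300.85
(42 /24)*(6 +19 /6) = 385 /24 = 16.04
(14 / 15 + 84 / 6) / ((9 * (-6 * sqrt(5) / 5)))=-112 * sqrt(5) / 405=-0.62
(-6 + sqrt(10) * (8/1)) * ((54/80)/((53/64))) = -1296/265 + 1728 * sqrt(10)/265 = 15.73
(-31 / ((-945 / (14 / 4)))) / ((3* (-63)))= -31 / 51030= -0.00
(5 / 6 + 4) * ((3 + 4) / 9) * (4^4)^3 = 1702887424 / 27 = 63069904.59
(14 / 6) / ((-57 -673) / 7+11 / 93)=-1519 / 67813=-0.02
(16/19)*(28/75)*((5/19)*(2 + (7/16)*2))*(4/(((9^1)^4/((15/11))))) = 5152/26053731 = 0.00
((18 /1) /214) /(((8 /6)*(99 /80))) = 60 /1177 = 0.05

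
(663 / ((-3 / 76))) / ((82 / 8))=-67184 / 41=-1638.63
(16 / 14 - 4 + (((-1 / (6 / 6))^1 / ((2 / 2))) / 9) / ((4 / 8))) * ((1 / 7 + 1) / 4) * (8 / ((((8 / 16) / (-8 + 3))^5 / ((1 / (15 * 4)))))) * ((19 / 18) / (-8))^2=21885625 / 107163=204.23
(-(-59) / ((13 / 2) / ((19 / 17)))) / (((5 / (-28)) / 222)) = -13936272 / 1105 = -12612.01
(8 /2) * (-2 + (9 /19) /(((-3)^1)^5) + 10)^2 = 67338436 /263169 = 255.88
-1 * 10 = -10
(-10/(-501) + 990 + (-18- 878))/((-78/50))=-1177600/19539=-60.27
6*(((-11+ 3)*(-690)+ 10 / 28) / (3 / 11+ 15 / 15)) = 26024.54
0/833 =0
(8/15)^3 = 512/3375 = 0.15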